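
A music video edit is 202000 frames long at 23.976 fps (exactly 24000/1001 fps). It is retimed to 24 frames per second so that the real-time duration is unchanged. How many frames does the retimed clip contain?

Target frames = source frames × (target rate / source rate) = 202000 × (24)/(24000/1001) = 202000 × 1001/1000 = 202202.

202202 frames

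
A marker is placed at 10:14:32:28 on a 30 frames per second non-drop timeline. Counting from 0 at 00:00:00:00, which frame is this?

Total seconds to the label: (10 × 3600 + 14 × 60 + 32) = 36872.
Frame index = 36872 × 30 + 28 = 1106188.

frame 1106188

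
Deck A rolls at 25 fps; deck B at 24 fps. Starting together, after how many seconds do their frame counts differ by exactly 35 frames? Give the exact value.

35 seconds

The gap grows by |24 − 25| = 1 frame per second.
Time for a 35-frame gap: 35 ÷ (1) = 35 s.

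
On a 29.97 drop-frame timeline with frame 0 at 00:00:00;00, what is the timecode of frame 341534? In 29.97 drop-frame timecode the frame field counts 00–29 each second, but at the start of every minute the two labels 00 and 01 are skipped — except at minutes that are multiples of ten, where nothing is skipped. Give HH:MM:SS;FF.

03:09:55;26

Ten DF minutes hold 17982 frames, so frame 341534 lies in block 18 (frames 323676–341657) with 17858 frames into that block.
The block's first minute is 1800 frames and the rest 1798 each; 17858 frames reaches minute 9, so 18 × 18 + 9 × 2 = 342 labels have been skipped so far.
Adding those back, label number 341534 + 342 = 341876 at 30 labels/s is 11395 s + 26 f = 3 h 9 min 55 s frame 26, i.e. 03:09:55;26.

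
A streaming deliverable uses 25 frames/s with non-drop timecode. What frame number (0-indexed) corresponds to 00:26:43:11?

frame 40086

Total seconds to the label: (0 × 3600 + 26 × 60 + 43) = 1603.
Frame index = 1603 × 25 + 11 = 40086.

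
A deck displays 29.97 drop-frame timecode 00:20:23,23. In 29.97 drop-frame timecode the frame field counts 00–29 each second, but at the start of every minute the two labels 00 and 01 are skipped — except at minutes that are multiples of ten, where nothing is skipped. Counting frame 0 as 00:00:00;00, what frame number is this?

36677

As if non-drop at 30 labels/s: (0 × 3600 + 20 × 60 + 23) × 30 + 23 = 36713.
Minute boundaries passed: 20; those not divisible by 10: 20 − 2 = 18; dropped labels = 2 × 18 = 36.
Actual frame index = 36713 − 36 = 36677.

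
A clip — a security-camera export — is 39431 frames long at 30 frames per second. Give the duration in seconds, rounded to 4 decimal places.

1314.3667 seconds

Running time = 39431 × 1/30 = 39431/30 s ≈ 1314.3667 s.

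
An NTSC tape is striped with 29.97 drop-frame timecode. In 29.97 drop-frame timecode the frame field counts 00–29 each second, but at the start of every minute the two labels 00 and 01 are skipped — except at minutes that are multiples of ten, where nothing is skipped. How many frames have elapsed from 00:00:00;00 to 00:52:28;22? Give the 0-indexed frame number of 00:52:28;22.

94368

As if non-drop at 30 labels/s: (0 × 3600 + 52 × 60 + 28) × 30 + 22 = 94462.
Minute boundaries passed: 52; those not divisible by 10: 52 − 5 = 47; dropped labels = 2 × 47 = 94.
Actual frame index = 94462 − 94 = 94368.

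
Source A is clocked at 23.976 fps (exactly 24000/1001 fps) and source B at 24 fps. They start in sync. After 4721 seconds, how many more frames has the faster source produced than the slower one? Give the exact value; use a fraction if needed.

A emits 24000/1001 × 4721 = 113304000/1001 frames; B emits 24 × 4721 = 113304.
Difference = 113304/1001 frames (≈ 113.1908); B is ahead of A.

113304/1001 frames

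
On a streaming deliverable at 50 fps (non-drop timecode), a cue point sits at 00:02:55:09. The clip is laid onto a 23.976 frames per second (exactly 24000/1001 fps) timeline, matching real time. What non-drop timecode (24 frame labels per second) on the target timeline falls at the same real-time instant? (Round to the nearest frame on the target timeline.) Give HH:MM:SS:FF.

Source frame index: (0×3600 + 2×60 + 55) × 50 + 9 = 8759.
Real time: 8759 / (50) = 8759/50 s.
Target frame: (8759/50) × (24000/1001) = 4204320/1001 ≈ 4200.120 → 4200.
At 24 labels/s: frame 4200 → 00:02:55:00.

00:02:55:00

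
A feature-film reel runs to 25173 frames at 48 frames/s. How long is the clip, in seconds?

524.4375 seconds

Running time = 25173 / (48) = 524.4375 s.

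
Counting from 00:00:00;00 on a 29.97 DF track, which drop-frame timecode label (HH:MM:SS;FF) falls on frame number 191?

Ten DF minutes hold 17982 frames, so frame 191 lies in block 0 (frames 0–17981) with 191 frames into that block.
The block's first minute is 1800 frames and the rest 1798 each; 191 frames reaches minute 0, so 0 × 18 + 0 × 2 = 0 labels have been skipped so far.
Adding those back, label number 191 + 0 = 191 at 30 labels/s is 6 s + 11 f = 0 h 0 min 6 s frame 11, i.e. 00:00:06;11.

00:00:06;11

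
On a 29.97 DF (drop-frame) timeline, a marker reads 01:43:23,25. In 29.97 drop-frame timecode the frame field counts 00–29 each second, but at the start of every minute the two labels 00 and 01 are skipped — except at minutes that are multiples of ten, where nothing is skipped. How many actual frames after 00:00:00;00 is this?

185929

As if non-drop at 30 labels/s: (1 × 3600 + 43 × 60 + 23) × 30 + 25 = 186115.
Minute boundaries passed: 103; those not divisible by 10: 103 − 10 = 93; dropped labels = 2 × 93 = 186.
Actual frame index = 186115 − 186 = 185929.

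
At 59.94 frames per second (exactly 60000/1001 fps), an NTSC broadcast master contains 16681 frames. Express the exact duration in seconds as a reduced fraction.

16697681/60000 seconds

Running time = 16681 ÷ (60000/1001) = 16681 × 1001/60000 = 16697681/60000 s.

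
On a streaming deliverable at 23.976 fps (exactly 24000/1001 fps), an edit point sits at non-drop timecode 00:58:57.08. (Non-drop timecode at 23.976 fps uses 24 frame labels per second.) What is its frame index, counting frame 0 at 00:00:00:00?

84896

Total seconds to the label: (0 × 3600 + 58 × 60 + 57) = 3537.
Frame index = 3537 × 24 + 8 = 84896.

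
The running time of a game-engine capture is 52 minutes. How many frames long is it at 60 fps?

52 min = 3120 s.
Frames = 3120 × 60 = 187200.

187200 frames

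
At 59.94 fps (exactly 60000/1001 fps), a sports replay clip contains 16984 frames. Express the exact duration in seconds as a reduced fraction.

Running time = 16984 ÷ (60000/1001) = 16984 × 1001/60000 = 2125123/7500 s.

2125123/7500 seconds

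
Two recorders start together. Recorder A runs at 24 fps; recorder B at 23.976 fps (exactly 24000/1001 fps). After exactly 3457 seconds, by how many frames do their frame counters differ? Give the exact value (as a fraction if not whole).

82968/1001 frames

A emits 24 × 3457 = 82968 frames; B emits 24000/1001 × 3457 = 82968000/1001.
Difference = 82968/1001 frames (≈ 82.8851); B is behind A.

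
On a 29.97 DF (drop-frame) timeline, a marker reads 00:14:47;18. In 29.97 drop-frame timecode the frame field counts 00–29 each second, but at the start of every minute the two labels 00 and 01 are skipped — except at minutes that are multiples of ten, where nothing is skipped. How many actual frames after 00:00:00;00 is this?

Complete 10-minute blocks: 1, each 17982 frames → 17982.
Remaining 4 whole minutes in the current block: 1800 + 3 × 1798 = 7194 frames.
Within the current minute: 47 × 30 + 18 − 2 = 1426 (labels ;00/;01 skipped at this minute). Total = 17982 + 7194 + 1426 = 26602.

26602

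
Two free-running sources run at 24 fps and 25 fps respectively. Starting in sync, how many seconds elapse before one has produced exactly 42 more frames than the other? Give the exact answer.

42 seconds

The gap grows by |25 − 24| = 1 frame per second.
Time for a 42-frame gap: 42 ÷ (1) = 42 s.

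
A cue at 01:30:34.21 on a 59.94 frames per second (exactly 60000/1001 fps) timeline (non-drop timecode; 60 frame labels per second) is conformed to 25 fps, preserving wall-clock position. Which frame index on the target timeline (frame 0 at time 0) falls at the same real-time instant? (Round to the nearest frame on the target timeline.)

Source frame index: (1×3600 + 30×60 + 34) × 60 + 21 = 326061.
Real time: 326061 / (60000/1001) = 108795687/20000 s.
Target frame: (108795687/20000) × (25) = 108795687/800 ≈ 135994.609 → 135995.

frame 135995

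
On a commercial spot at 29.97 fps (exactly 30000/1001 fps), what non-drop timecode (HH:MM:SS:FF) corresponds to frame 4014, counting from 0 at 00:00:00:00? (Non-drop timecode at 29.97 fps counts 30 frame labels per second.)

4014 ÷ 30 = 133 full seconds, remainder 24 frames.
133 s = 0 h 2 min 13 s.
Timecode: 00:02:13:24.

00:02:13:24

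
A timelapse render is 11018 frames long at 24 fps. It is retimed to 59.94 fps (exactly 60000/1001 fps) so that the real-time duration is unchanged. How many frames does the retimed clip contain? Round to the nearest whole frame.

27517 frames

Frames at target rate = 11018 × (60000/1001) / (24) = 3935000/143 ≈ 27517.483.
Nearest whole frame: 27517.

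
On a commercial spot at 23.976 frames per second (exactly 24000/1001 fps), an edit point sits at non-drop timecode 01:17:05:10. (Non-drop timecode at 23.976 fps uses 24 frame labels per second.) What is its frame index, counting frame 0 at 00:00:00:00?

Total seconds to the label: (1 × 3600 + 17 × 60 + 5) = 4625.
Frame index = 4625 × 24 + 10 = 111010.

111010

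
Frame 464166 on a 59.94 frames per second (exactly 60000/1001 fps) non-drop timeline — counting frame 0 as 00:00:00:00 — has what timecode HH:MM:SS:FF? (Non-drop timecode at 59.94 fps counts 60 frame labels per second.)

02:08:56:06

464166 ÷ 60 = 7736 full seconds, remainder 6 frames.
7736 s = 2 h 8 min 56 s.
Timecode: 02:08:56:06.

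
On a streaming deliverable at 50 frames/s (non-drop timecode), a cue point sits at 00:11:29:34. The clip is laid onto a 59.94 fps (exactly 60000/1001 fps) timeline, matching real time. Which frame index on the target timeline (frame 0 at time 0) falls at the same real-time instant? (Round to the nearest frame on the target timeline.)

frame 41339

Source frame index: (0×3600 + 11×60 + 29) × 50 + 34 = 34484.
Real time: 34484 / (50) = 17242/25 s.
Target frame: (17242/25) × (60000/1001) = 41380800/1001 ≈ 41339.461 → 41339.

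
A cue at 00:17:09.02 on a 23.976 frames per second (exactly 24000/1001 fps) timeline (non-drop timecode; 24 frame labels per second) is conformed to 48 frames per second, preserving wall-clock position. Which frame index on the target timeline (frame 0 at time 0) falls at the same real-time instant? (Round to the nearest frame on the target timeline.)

Source frame index: (0×3600 + 17×60 + 9) × 24 + 2 = 24698.
Real time: 24698 / (24000/1001) = 12361349/12000 s.
Target frame: (12361349/12000) × (48) = 12361349/250 ≈ 49445.396 → 49445.

frame 49445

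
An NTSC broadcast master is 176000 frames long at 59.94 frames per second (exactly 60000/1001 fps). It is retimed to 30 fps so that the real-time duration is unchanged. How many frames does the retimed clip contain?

Target frames = source frames × (target rate / source rate) = 176000 × (30)/(60000/1001) = 176000 × 1001/2000 = 88088.

88088 frames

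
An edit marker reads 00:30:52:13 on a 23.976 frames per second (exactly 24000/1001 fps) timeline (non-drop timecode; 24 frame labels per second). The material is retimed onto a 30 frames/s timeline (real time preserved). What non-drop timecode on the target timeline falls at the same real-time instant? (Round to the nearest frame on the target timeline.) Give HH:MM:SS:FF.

00:30:54:12

Source frame index: (0×3600 + 30×60 + 52) × 24 + 13 = 44461.
Real time: 44461 / (24000/1001) = 44505461/24000 s.
Target frame: (44505461/24000) × (30) = 44505461/800 ≈ 55631.826 → 55632.
At 30 labels/s: frame 55632 → 00:30:54:12.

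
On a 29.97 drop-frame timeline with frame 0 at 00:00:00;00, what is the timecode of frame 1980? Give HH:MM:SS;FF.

00:01:06;02

Ten DF minutes hold 17982 frames, so frame 1980 lies in block 0 (frames 0–17981) with 1980 frames into that block.
The block's first minute is 1800 frames and the rest 1798 each; 1980 frames reaches minute 1, so 0 × 18 + 1 × 2 = 2 labels have been skipped so far.
Adding those back, label number 1980 + 2 = 1982 at 30 labels/s is 66 s + 2 f = 0 h 1 min 6 s frame 2, i.e. 00:01:06;02.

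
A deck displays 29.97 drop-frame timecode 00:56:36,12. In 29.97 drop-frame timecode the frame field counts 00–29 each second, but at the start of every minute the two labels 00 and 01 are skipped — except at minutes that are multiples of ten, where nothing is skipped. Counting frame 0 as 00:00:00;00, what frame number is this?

101790

Complete 10-minute blocks: 5, each 17982 frames → 89910.
Remaining 6 whole minutes in the current block: 1800 + 5 × 1798 = 10790 frames.
Within the current minute: 36 × 30 + 12 − 2 = 1090 (labels ;00/;01 skipped at this minute). Total = 89910 + 10790 + 1090 = 101790.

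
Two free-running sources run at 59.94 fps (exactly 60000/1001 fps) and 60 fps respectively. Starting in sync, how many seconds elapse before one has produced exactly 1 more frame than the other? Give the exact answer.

1001/60 seconds

The gap grows by |60 − 60000/1001| = 60/1001 frames per second.
Time for a 1-frame gap: 1 ÷ (60/1001) = 1001/60 s.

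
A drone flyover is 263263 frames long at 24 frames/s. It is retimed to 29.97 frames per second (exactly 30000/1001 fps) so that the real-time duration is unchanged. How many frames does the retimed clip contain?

328750 frames

Target frames = source frames × (target rate / source rate) = 263263 × (30000/1001)/(24) = 263263 × 1250/1001 = 328750.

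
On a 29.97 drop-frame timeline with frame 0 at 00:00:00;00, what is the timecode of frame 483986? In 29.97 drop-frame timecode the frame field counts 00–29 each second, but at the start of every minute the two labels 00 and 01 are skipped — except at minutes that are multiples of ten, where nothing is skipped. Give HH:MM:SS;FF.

Ten DF minutes hold 17982 frames, so frame 483986 lies in block 26 (frames 467532–485513) with 16454 frames into that block.
The block's first minute is 1800 frames and the rest 1798 each; 16454 frames reaches minute 9, so 26 × 18 + 9 × 2 = 486 labels have been skipped so far.
Adding those back, label number 483986 + 486 = 484472 at 30 labels/s is 16149 s + 2 f = 4 h 29 min 9 s frame 2, i.e. 04:29:09;02.

04:29:09;02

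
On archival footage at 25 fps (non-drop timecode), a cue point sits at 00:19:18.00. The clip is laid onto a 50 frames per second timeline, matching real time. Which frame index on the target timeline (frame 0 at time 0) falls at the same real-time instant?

frame 57900

Source frame index: (0×3600 + 19×60 + 18) × 25 + 0 = 28950.
Real time: 28950 / (25) = 1158 s.
Target frame: (1158) × (50) = 57900.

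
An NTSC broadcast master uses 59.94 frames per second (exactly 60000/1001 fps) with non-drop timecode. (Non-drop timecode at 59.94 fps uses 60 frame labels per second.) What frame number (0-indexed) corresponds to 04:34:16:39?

987399

Total seconds to the label: (4 × 3600 + 34 × 60 + 16) = 16456.
Frame index = 16456 × 60 + 39 = 987399.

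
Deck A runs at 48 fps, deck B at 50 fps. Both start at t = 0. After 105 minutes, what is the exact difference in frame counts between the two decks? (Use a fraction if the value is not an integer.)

12600 frames

105 min = 6300 s.
A emits 48 × 6300 = 302400 frames; B emits 50 × 6300 = 315000.
Difference = 12600 frames; B is ahead of A.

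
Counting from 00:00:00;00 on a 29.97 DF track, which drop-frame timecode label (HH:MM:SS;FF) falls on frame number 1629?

Ten DF minutes hold 17982 frames, so frame 1629 lies in block 0 (frames 0–17981) with 1629 frames into that block.
The block's first minute is 1800 frames and the rest 1798 each; 1629 frames reaches minute 0, so 0 × 18 + 0 × 2 = 0 labels have been skipped so far.
Adding those back, label number 1629 + 0 = 1629 at 30 labels/s is 54 s + 9 f = 0 h 0 min 54 s frame 9, i.e. 00:00:54;09.

00:00:54;09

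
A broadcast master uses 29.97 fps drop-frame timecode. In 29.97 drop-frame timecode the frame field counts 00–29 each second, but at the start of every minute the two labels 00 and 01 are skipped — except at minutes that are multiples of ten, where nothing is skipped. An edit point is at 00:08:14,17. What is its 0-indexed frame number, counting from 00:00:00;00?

14821

Complete 10-minute blocks: 0, each 17982 frames → 0.
Remaining 8 whole minutes in the current block: 1800 + 7 × 1798 = 14386 frames.
Within the current minute: 14 × 30 + 17 − 2 = 435 (labels ;00/;01 skipped at this minute). Total = 0 + 14386 + 435 = 14821.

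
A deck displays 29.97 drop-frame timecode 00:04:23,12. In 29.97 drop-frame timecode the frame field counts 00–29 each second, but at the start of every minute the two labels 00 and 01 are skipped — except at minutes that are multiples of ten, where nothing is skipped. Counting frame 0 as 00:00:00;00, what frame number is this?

7894

As if non-drop at 30 labels/s: (0 × 3600 + 4 × 60 + 23) × 30 + 12 = 7902.
Minute boundaries passed: 4; those not divisible by 10: 4 − 0 = 4; dropped labels = 2 × 4 = 8.
Actual frame index = 7902 − 8 = 7894.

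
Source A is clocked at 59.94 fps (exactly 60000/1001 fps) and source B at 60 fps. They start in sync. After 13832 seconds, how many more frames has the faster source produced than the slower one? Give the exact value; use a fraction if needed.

9120/11 frames

A emits 60000/1001 × 13832 = 9120000/11 frames; B emits 60 × 13832 = 829920.
Difference = 9120/11 frames (≈ 829.0909); B is ahead of A.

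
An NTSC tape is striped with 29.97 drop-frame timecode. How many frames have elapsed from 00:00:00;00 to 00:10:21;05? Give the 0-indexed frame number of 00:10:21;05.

18617

As if non-drop at 30 labels/s: (0 × 3600 + 10 × 60 + 21) × 30 + 5 = 18635.
Minute boundaries passed: 10; those not divisible by 10: 10 − 1 = 9; dropped labels = 2 × 9 = 18.
Actual frame index = 18635 − 18 = 18617.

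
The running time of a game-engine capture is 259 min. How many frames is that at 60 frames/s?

932400 frames

259 min = 15540 s.
Frames = 15540 × 60 = 932400.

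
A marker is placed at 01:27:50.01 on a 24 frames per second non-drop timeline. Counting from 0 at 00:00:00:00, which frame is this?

Total seconds to the label: (1 × 3600 + 27 × 60 + 50) = 5270.
Frame index = 5270 × 24 + 1 = 126481.

126481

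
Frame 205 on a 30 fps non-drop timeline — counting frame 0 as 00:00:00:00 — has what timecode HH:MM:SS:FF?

205 ÷ 30 = 6 full seconds, remainder 25 frames.
6 s = 0 h 0 min 6 s.
Timecode: 00:00:06:25.

00:00:06:25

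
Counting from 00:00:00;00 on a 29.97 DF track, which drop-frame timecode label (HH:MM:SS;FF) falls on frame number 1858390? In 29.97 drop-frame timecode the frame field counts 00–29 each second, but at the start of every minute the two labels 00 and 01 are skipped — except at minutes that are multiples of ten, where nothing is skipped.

17:13:28;10

Ten DF minutes hold 17982 frames, so frame 1858390 lies in block 103 (frames 1852146–1870127) with 6244 frames into that block.
The block's first minute is 1800 frames and the rest 1798 each; 6244 frames reaches minute 3, so 103 × 18 + 3 × 2 = 1860 labels have been skipped so far.
Adding those back, label number 1858390 + 1860 = 1860250 at 30 labels/s is 62008 s + 10 f = 17 h 13 min 28 s frame 10, i.e. 17:13:28;10.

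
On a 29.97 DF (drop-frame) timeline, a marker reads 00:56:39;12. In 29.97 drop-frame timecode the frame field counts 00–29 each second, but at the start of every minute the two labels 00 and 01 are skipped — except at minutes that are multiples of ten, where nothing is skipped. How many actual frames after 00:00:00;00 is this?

101880

As if non-drop at 30 labels/s: (0 × 3600 + 56 × 60 + 39) × 30 + 12 = 101982.
Minute boundaries passed: 56; those not divisible by 10: 56 − 5 = 51; dropped labels = 2 × 51 = 102.
Actual frame index = 101982 − 102 = 101880.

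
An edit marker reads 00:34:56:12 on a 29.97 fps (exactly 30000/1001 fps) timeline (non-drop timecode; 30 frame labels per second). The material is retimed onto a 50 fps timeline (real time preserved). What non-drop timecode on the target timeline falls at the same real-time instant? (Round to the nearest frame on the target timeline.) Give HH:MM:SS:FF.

Source frame index: (0×3600 + 34×60 + 56) × 30 + 12 = 62892.
Real time: 62892 / (30000/1001) = 5246241/2500 s.
Target frame: (5246241/2500) × (50) = 5246241/50 ≈ 104924.820 → 104925.
At 50 labels/s: frame 104925 → 00:34:58:25.

00:34:58:25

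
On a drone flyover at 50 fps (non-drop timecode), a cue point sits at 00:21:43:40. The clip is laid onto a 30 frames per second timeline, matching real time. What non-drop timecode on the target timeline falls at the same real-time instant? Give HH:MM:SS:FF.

00:21:43:24

Source frame index: (0×3600 + 21×60 + 43) × 50 + 40 = 65190.
Real time: 65190 / (50) = 6519/5 s.
Target frame: (6519/5) × (30) = 39114.
At 30 labels/s: frame 39114 → 00:21:43:24.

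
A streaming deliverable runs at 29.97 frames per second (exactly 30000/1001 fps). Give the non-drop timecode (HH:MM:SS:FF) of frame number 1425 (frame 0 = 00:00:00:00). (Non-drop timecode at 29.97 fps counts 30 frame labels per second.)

1425 ÷ 30 = 47 full seconds, remainder 15 frames.
47 s = 0 h 0 min 47 s.
Timecode: 00:00:47:15.

00:00:47:15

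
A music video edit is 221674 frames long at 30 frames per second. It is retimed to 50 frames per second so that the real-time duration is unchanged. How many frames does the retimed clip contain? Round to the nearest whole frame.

Frames at target rate = 221674 × (50) / (30) = 1108370/3 ≈ 369456.667.
Nearest whole frame: 369457.

369457 frames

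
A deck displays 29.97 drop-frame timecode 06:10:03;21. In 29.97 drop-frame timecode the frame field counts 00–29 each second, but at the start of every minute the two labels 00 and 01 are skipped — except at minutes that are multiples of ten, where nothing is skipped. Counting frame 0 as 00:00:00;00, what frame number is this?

665445

As if non-drop at 30 labels/s: (6 × 3600 + 10 × 60 + 3) × 30 + 21 = 666111.
Minute boundaries passed: 370; those not divisible by 10: 370 − 37 = 333; dropped labels = 2 × 333 = 666.
Actual frame index = 666111 − 666 = 665445.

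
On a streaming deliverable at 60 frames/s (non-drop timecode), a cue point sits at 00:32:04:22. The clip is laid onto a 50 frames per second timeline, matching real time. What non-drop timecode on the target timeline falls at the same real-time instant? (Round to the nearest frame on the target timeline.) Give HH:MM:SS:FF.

Source frame index: (0×3600 + 32×60 + 4) × 60 + 22 = 115462.
Real time: 115462 / (60) = 57731/30 s.
Target frame: (57731/30) × (50) = 288655/3 ≈ 96218.333 → 96218.
At 50 labels/s: frame 96218 → 00:32:04:18.

00:32:04:18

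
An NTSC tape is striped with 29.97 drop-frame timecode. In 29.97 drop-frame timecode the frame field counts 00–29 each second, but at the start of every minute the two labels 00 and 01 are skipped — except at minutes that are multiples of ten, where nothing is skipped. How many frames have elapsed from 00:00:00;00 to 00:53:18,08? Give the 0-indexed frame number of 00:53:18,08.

95852

As if non-drop at 30 labels/s: (0 × 3600 + 53 × 60 + 18) × 30 + 8 = 95948.
Minute boundaries passed: 53; those not divisible by 10: 53 − 5 = 48; dropped labels = 2 × 48 = 96.
Actual frame index = 95948 − 96 = 95852.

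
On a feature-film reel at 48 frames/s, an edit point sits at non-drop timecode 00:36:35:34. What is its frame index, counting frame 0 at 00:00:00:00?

Total seconds to the label: (0 × 3600 + 36 × 60 + 35) = 2195.
Frame index = 2195 × 48 + 34 = 105394.

frame 105394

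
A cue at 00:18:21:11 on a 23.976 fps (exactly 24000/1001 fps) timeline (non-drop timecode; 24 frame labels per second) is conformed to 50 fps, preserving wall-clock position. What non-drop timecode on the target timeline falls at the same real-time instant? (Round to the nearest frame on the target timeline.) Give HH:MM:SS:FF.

Source frame index: (0×3600 + 18×60 + 21) × 24 + 11 = 26435.
Real time: 26435 / (24000/1001) = 5292287/4800 s.
Target frame: (5292287/4800) × (50) = 5292287/96 ≈ 55127.990 → 55128.
At 50 labels/s: frame 55128 → 00:18:22:28.

00:18:22:28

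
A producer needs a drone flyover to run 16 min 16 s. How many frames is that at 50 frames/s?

16 min 16 s = 976 s.
Frames = 976 × 50 = 48800.

48800 frames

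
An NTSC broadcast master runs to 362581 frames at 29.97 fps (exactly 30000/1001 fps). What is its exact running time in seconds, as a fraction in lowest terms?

362943581/30000 seconds

Running time = 362581 ÷ (30000/1001) = 362581 × 1001/30000 = 362943581/30000 s.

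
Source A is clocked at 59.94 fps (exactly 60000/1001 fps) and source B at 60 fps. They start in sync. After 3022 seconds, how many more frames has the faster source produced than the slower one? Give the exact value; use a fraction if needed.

A emits 60000/1001 × 3022 = 181320000/1001 frames; B emits 60 × 3022 = 181320.
Difference = 181320/1001 frames (≈ 181.1389); B is ahead of A.

181320/1001 frames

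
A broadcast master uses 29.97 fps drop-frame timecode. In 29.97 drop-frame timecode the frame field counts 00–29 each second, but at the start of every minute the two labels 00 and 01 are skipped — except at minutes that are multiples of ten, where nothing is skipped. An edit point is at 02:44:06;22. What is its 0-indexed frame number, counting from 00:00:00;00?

As if non-drop at 30 labels/s: (2 × 3600 + 44 × 60 + 6) × 30 + 22 = 295402.
Minute boundaries passed: 164; those not divisible by 10: 164 − 16 = 148; dropped labels = 2 × 148 = 296.
Actual frame index = 295402 − 296 = 295106.

295106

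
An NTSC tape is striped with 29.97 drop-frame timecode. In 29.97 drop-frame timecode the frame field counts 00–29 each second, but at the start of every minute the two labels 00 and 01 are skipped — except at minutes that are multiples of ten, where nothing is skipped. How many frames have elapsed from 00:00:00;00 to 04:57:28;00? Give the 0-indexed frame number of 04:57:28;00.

Complete 10-minute blocks: 29, each 17982 frames → 521478.
Remaining 7 whole minutes in the current block: 1800 + 6 × 1798 = 12588 frames.
Within the current minute: 28 × 30 + 0 − 2 = 838 (labels ;00/;01 skipped at this minute). Total = 521478 + 12588 + 838 = 534904.

534904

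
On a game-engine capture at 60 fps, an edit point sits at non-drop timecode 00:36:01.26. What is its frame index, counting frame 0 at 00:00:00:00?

Total seconds to the label: (0 × 3600 + 36 × 60 + 1) = 2161.
Frame index = 2161 × 60 + 26 = 129686.

129686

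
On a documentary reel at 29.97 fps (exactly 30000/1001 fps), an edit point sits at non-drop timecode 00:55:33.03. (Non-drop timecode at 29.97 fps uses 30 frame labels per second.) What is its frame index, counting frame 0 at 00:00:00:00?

99993

Total seconds to the label: (0 × 3600 + 55 × 60 + 33) = 3333.
Frame index = 3333 × 30 + 3 = 99993.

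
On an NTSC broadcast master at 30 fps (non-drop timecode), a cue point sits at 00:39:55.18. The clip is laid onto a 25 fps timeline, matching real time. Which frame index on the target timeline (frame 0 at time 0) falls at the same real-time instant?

Source frame index: (0×3600 + 39×60 + 55) × 30 + 18 = 71868.
Real time: 71868 / (30) = 11978/5 s.
Target frame: (11978/5) × (25) = 59890.

frame 59890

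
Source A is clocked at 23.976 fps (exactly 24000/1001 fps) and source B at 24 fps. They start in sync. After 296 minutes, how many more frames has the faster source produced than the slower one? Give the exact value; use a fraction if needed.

426240/1001 frames

296 min = 17760 s.
A emits 24000/1001 × 17760 = 426240000/1001 frames; B emits 24 × 17760 = 426240.
Difference = 426240/1001 frames (≈ 425.8142); B is ahead of A.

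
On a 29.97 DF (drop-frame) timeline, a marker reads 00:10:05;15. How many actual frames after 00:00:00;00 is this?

18147

As if non-drop at 30 labels/s: (0 × 3600 + 10 × 60 + 5) × 30 + 15 = 18165.
Minute boundaries passed: 10; those not divisible by 10: 10 − 1 = 9; dropped labels = 2 × 9 = 18.
Actual frame index = 18165 − 18 = 18147.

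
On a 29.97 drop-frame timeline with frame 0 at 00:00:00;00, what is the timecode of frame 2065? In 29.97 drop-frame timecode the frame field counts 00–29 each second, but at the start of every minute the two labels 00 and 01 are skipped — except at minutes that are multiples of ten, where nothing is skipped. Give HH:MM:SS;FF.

00:01:08;27

Ten DF minutes hold 17982 frames, so frame 2065 lies in block 0 (frames 0–17981) with 2065 frames into that block.
The block's first minute is 1800 frames and the rest 1798 each; 2065 frames reaches minute 1, so 0 × 18 + 1 × 2 = 2 labels have been skipped so far.
Adding those back, label number 2065 + 2 = 2067 at 30 labels/s is 68 s + 27 f = 0 h 1 min 8 s frame 27, i.e. 00:01:08;27.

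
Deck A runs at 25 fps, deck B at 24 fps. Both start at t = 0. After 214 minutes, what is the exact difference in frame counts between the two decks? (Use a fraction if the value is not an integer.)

12840 frames

214 min = 12840 s.
A emits 25 × 12840 = 321000 frames; B emits 24 × 12840 = 308160.
Difference = 12840 frames; B is behind A.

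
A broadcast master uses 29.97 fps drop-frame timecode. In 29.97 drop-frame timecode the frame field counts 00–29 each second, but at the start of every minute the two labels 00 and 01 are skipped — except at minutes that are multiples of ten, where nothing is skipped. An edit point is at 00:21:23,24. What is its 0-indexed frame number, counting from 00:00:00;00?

38476

As if non-drop at 30 labels/s: (0 × 3600 + 21 × 60 + 23) × 30 + 24 = 38514.
Minute boundaries passed: 21; those not divisible by 10: 21 − 2 = 19; dropped labels = 2 × 19 = 38.
Actual frame index = 38514 − 38 = 38476.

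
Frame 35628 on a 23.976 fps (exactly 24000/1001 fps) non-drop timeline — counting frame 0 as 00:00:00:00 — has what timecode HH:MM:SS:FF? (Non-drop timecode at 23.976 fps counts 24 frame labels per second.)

35628 ÷ 24 = 1484 full seconds, remainder 12 frames.
1484 s = 0 h 24 min 44 s.
Timecode: 00:24:44:12.

00:24:44:12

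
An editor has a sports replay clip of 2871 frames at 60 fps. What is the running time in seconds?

47.85 seconds

Running time = 2871 / (60) = 47.85 s.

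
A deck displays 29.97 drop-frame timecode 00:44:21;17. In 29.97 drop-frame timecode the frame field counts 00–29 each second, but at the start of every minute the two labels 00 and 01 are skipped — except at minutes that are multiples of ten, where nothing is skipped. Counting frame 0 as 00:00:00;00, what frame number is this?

Complete 10-minute blocks: 4, each 17982 frames → 71928.
Remaining 4 whole minutes in the current block: 1800 + 3 × 1798 = 7194 frames.
Within the current minute: 21 × 30 + 17 − 2 = 645 (labels ;00/;01 skipped at this minute). Total = 71928 + 7194 + 645 = 79767.

79767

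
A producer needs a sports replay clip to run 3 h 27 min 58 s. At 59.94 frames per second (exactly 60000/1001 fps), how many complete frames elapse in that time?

747932 frames

3 h 27 min 58 s = 12478 s.
Frames = 12478 × 60000/1001 = 748680000/1001 ≈ 747932.0679.
Complete frames: 747932.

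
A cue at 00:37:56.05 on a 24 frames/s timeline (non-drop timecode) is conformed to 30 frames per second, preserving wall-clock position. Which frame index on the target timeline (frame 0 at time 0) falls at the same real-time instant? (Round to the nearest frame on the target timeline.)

frame 68286

Source frame index: (0×3600 + 37×60 + 56) × 24 + 5 = 54629.
Real time: 54629 / (24) = 54629/24 s.
Target frame: (54629/24) × (30) = 273145/4 ≈ 68286.250 → 68286.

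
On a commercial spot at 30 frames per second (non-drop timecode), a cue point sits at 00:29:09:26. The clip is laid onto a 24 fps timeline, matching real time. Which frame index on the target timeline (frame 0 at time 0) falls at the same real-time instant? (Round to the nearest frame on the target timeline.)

frame 41997

Source frame index: (0×3600 + 29×60 + 9) × 30 + 26 = 52496.
Real time: 52496 / (30) = 26248/15 s.
Target frame: (26248/15) × (24) = 209984/5 ≈ 41996.800 → 41997.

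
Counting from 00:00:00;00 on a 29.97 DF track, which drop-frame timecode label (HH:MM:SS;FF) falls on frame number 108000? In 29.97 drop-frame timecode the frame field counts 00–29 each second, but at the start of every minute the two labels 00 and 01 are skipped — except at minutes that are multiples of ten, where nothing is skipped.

01:00:03;18

Each 10-minute DF block holds 10 × 60 × 30 − 9 × 2 = 17982 frames. 108000 ÷ 17982 → 6 full blocks, remainder 108.
Within the partial block the first minute is 1800 frames and each further minute 1798, so 0 further minute boundaries passed. Total skipped labels = 18 × 6 + 2 × 0 = 108.
Non-drop label index = 108000 + 108 = 108108; at 30 labels/s that is 01:00:03:18, i.e. DF 01:00:03;18.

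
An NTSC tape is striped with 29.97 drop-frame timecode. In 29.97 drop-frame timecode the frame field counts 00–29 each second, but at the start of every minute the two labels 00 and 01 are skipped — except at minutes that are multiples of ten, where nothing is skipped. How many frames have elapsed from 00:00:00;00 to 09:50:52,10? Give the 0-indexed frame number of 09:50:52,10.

1062508

As if non-drop at 30 labels/s: (9 × 3600 + 50 × 60 + 52) × 30 + 10 = 1063570.
Minute boundaries passed: 590; those not divisible by 10: 590 − 59 = 531; dropped labels = 2 × 531 = 1062.
Actual frame index = 1063570 − 1062 = 1062508.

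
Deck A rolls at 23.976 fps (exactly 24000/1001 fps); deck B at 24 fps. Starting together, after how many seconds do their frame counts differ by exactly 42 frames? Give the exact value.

The gap grows by |24 − 24000/1001| = 24/1001 frames per second.
Time for a 42-frame gap: 42 ÷ (24/1001) = 1751.75 s.

1751.75 seconds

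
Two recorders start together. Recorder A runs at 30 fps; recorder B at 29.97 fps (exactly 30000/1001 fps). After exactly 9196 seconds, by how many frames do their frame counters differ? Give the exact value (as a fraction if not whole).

A emits 30 × 9196 = 275880 frames; B emits 30000/1001 × 9196 = 25080000/91.
Difference = 25080/91 frames (≈ 275.6044); B is behind A.

25080/91 frames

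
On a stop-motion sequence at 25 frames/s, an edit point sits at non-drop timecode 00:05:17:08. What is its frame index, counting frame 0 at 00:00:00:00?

Total seconds to the label: (0 × 3600 + 5 × 60 + 17) = 317.
Frame index = 317 × 25 + 8 = 7933.

7933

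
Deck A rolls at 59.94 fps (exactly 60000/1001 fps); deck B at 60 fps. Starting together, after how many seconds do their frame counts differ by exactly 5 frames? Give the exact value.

1001/12 seconds

The gap grows by |60 − 60000/1001| = 60/1001 frames per second.
Time for a 5-frame gap: 5 ÷ (60/1001) = 1001/12 s.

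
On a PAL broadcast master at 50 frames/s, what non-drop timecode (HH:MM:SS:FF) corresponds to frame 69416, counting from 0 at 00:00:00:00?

69416 ÷ 50 = 1388 full seconds, remainder 16 frames.
1388 s = 0 h 23 min 8 s.
Timecode: 00:23:08:16.

00:23:08:16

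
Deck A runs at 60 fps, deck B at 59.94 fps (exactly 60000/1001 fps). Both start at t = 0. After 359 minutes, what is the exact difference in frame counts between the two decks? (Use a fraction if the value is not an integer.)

1292400/1001 frames

359 min = 21540 s.
A emits 60 × 21540 = 1292400 frames; B emits 60000/1001 × 21540 = 1292400000/1001.
Difference = 1292400/1001 frames (≈ 1291.1089); B is behind A.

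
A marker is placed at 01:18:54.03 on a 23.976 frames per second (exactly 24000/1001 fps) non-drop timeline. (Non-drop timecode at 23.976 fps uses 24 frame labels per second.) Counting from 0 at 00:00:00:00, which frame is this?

Total seconds to the label: (1 × 3600 + 18 × 60 + 54) = 4734.
Frame index = 4734 × 24 + 3 = 113619.

113619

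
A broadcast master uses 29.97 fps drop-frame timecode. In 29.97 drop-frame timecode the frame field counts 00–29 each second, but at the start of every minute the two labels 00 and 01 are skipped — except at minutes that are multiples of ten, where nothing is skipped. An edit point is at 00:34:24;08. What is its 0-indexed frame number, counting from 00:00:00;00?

As if non-drop at 30 labels/s: (0 × 3600 + 34 × 60 + 24) × 30 + 8 = 61928.
Minute boundaries passed: 34; those not divisible by 10: 34 − 3 = 31; dropped labels = 2 × 31 = 62.
Actual frame index = 61928 − 62 = 61866.

61866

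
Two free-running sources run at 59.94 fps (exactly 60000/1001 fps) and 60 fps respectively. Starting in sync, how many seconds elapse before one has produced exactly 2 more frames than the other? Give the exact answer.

The gap grows by |60 − 60000/1001| = 60/1001 frames per second.
Time for a 2-frame gap: 2 ÷ (60/1001) = 1001/30 s.

1001/30 seconds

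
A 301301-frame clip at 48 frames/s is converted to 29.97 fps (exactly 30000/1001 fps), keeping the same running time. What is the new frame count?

188125 frames

Target frames = source frames × (target rate / source rate) = 301301 × (30000/1001)/(48) = 301301 × 625/1001 = 188125.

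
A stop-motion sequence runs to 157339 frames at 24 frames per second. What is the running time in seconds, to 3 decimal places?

Running time = 157339 × 1/24 = 157339/24 s ≈ 6555.792 s.

6555.792 seconds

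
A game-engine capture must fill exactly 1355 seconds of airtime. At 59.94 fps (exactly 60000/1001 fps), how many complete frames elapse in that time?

Frames = 1355 × 60000/1001 = 81300000/1001 ≈ 81218.7812.
Complete frames: 81218.

81218 frames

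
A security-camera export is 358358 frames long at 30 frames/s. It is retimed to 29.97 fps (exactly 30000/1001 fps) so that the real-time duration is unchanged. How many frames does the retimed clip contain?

Target frames = source frames × (target rate / source rate) = 358358 × (30000/1001)/(30) = 358358 × 1000/1001 = 358000.

358000 frames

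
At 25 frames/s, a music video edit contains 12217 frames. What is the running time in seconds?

Running time = 12217 / (25) = 488.68 s.

488.68 seconds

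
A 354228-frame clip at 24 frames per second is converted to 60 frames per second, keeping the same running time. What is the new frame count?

885570 frames

Frames at target rate = 354228 × (60) / (24) = 885570.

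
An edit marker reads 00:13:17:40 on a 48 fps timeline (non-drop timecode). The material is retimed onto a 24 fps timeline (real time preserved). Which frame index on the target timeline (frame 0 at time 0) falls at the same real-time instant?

Source frame index: (0×3600 + 13×60 + 17) × 48 + 40 = 38296.
Real time: 38296 / (48) = 4787/6 s.
Target frame: (4787/6) × (24) = 19148.

frame 19148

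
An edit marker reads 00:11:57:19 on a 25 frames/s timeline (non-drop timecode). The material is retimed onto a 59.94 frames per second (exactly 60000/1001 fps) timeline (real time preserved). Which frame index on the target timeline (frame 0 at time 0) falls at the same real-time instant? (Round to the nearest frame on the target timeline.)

Source frame index: (0×3600 + 11×60 + 57) × 25 + 19 = 17944.
Real time: 17944 / (25) = 17944/25 s.
Target frame: (17944/25) × (60000/1001) = 43065600/1001 ≈ 43022.577 → 43023.

frame 43023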